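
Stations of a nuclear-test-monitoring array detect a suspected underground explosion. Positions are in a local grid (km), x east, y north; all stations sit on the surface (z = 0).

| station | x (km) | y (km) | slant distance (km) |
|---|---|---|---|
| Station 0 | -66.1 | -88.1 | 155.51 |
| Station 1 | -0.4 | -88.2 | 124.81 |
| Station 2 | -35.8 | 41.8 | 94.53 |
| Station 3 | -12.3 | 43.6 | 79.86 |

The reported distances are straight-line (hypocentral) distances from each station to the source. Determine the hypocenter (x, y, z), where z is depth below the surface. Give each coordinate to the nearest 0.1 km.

Each station gives a sphere (x−x_i)² + (y−y_i)² + z² = d_i² (stations at z=0).
Subtracting the Station 0 sphere from Station 1 and Station 2: z² cancels, leaving linear equations in x and y:
131.4 x − 0.2 y = 4254.40
60.6 x + 259.8 y = 6145.50
Solving: x ≈ 32.402, y ≈ 16.097 km (keep extra digits for the depth step; rounded: 32.4, 16.1).
Then from the Station 0 sphere: z² = 155.51² − (x + 66.1)² − (y + 88.1)² with x = 32.402, y = 16.097, so z ≈ 60.197 ≈ 60.2 km.
Check against Station 3 (with the unrounded solution): distance 79.87 ≈ 79.86 km. ✓

x ≈ 32.4 km, y ≈ 16.1 km, depth ≈ 60.2 km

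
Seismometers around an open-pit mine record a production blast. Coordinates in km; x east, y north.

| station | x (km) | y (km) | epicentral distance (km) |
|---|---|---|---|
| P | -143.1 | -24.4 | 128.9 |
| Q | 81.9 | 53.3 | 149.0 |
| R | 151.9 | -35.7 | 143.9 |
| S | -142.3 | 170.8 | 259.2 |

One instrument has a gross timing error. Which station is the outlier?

Solve using three stations at a time. Using P, Q, S (subtract circle equations pairwise → linear system) gives (x, y) ≈ (-18.4, -56.8).
Distances from that point to each station vs reported:
  P: calculated 128.9 vs reported 128.9 → residual 0.0 km
  Q: calculated 149.0 vs reported 149.0 → residual 0.0 km
  R: calculated 171.6 vs reported 143.9 → residual 27.7 km
  S: calculated 259.2 vs reported 259.2 → residual 0.0 km
P, Q, S are mutually consistent (residuals ≈ 0); R is off by 27.7 km.

R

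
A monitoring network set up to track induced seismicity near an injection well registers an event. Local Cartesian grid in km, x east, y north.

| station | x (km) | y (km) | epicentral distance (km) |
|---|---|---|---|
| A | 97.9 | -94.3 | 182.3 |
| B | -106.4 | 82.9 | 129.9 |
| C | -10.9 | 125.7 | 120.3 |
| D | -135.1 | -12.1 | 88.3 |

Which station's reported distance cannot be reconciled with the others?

B

Solve using three stations at a time. Using A, C, D (subtract circle equations pairwise → linear system) gives (x, y) ≈ (-50.2, 12.0).
Distances from that point to each station vs reported:
  A: calculated 182.3 vs reported 182.3 → residual 0.0 km
  B: calculated 90.5 vs reported 129.9 → residual 39.4 km
  C: calculated 120.3 vs reported 120.3 → residual 0.0 km
  D: calculated 88.3 vs reported 88.3 → residual 0.0 km
A, C, D are mutually consistent (residuals ≈ 0); B is off by 39.4 km.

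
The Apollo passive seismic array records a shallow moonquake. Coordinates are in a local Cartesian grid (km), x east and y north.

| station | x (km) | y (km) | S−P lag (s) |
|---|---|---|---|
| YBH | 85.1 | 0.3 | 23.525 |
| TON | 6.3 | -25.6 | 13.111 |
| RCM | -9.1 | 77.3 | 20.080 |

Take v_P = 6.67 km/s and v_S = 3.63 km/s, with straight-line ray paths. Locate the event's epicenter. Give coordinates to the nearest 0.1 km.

(-92.6, -59.1)

Distance from S−P lag: d = Δt · v_P v_S / (v_P − v_S) = Δt · (6.67·3.63)/(6.67−3.63) ≈ 7.9645·Δt.
So d_YBH = 187.37, d_TON = 104.42, d_RCM = 159.93 km.
Circle about each station: (x − 85.1)² + (y − 0.3)² = 187.37²; (x − 6.3)² + (y + 25.6)² = 104.42²; (x + 9.1)² + (y − 77.3)² = 159.93².
Subtracting the YBH equation from the TON and RCM equations removes the quadratic terms:
-157.6 x − 51.8 y = 17656.93
-188.4 x + 154.0 y = 8345.91
Solving the 2×2 system: x ≈ -92.6, y ≈ -59.1 km.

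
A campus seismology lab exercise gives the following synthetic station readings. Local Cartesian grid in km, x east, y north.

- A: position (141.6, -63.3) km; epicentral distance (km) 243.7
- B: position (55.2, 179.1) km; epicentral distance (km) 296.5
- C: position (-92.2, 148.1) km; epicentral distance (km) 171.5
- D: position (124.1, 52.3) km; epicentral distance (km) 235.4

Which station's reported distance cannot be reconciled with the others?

Solve using three stations at a time. Using A, C, D (subtract circle equations pairwise → linear system) gives (x, y) ≈ (-98.9, -23.4).
Distances from that point to each station vs reported:
  A: calculated 243.8 vs reported 243.7 → residual 0.1 km
  B: calculated 254.4 vs reported 296.5 → residual 42.1 km
  C: calculated 171.6 vs reported 171.5 → residual 0.1 km
  D: calculated 235.5 vs reported 235.4 → residual 0.1 km
A, C, D are mutually consistent (residuals ≈ 0); B is off by 42.1 km.

B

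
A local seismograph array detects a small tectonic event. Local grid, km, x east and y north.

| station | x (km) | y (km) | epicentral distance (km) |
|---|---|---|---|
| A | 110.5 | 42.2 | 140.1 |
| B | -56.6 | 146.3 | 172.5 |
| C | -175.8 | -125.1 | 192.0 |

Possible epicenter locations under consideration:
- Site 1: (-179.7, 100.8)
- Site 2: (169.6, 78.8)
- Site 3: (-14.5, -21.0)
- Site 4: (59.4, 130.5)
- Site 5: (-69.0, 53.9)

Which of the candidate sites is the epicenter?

Site 3

For each candidate, compare |candidate − station| to the reported distance:
Site 1: residuals A 156.0, B 41.3, C 33.9 → max 156.0 km
Site 2: residuals A 70.6, B 63.6, C 209.1 → max 209.1 km
Site 3: residuals A 0.0, B 0.0, C 0.0 → max 0.0 km
Site 4: residuals A 38.1, B 55.4, C 155.3 → max 155.3 km
Site 5: residuals A 39.8, B 79.3, C 16.4 → max 79.3 km
Only Site 3 has all residuals ≈ 0.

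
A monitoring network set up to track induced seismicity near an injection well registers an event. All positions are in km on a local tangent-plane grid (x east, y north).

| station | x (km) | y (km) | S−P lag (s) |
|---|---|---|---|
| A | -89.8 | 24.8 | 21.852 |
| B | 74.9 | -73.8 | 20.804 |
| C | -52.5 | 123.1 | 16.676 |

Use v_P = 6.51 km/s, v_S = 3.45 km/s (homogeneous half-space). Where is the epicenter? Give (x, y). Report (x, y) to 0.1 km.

Distance from S−P lag: d = Δt · v_P v_S / (v_P − v_S) = Δt · (6.51·3.45)/(6.51−3.45) ≈ 7.3397·Δt.
So d_A = 160.39, d_B = 152.70, d_C = 122.40 km.
Circle about each station: (x + 89.8)² + (y − 24.8)² = 160.39²; (x − 74.9)² + (y + 73.8)² = 152.70²; (x + 52.5)² + (y − 123.1)² = 122.40².
Subtracting pairs of circle equations eliminates x²+y² and gives linear equations (the radical axes):
329.4 x − 197.2 y = 4785.03
74.6 x + 196.6 y = 19973.97
Solving the 2×2 system: x ≈ 61.4, y ≈ 78.3 km.
Check against A (with the unrounded x, y): √((x + 89.8)²+(y − 24.8)²) = 160.39 ≈ 160.39 km. ✓

(61.4, 78.3)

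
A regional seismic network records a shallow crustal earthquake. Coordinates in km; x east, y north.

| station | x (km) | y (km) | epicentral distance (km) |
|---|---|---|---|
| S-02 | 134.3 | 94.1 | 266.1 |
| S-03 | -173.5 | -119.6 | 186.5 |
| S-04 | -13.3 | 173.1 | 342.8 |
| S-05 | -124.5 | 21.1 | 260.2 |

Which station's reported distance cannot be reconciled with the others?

Solve using three stations at a time. Using S-02, S-04, S-05 (subtract circle equations pairwise → linear system) gives (x, y) ≈ (60.7, -161.6).
Distances from that point to each station vs reported:
  S-02: calculated 266.0 vs reported 266.1 → residual 0.1 km
  S-03: calculated 238.0 vs reported 186.5 → residual 51.5 km
  S-04: calculated 342.8 vs reported 342.8 → residual 0.0 km
  S-05: calculated 260.1 vs reported 260.2 → residual 0.1 km
S-02, S-04, S-05 are mutually consistent (residuals ≈ 0); S-03 is off by 51.5 km.

S-03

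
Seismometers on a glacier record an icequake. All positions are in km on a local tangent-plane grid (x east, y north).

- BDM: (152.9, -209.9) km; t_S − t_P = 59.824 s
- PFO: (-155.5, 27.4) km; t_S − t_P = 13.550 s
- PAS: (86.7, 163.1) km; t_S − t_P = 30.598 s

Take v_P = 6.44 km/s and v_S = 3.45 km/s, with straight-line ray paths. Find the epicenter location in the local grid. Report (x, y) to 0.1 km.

(-137.7, 126.5)

Distance from S−P lag: d = Δt · v_P v_S / (v_P − v_S) = Δt · (6.44·3.45)/(6.44−3.45) ≈ 7.4308·Δt.
So d_BDM = 444.54, d_PFO = 100.69, d_PAS = 227.37 km.
Circle about each station: (x − 152.9)² + (y + 209.9)² = 444.54²; (x + 155.5)² + (y − 27.4)² = 100.69²; (x − 86.7)² + (y − 163.1)² = 227.37².
Subtracting the BDM equation from the PFO and PAS equations removes the quadratic terms:
-616.8 x + 474.6 y = 144971.93
-132.4 x + 746.0 y = 112600.77
Solving the 2×2 system: x ≈ -137.7, y ≈ 126.5 km.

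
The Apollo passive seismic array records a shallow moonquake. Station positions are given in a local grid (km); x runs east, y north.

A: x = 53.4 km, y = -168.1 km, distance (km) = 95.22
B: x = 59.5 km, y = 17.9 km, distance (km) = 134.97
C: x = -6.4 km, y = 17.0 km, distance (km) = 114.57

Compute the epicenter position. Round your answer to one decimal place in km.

(-10.5, -97.5)

Circle about each station: (x − 53.4)² + (y + 168.1)² = 95.22²; (x − 59.5)² + (y − 17.9)² = 134.97²; (x + 6.4)² + (y − 17.0)² = 114.57².
Subtracting the A equation from the B and C equations removes the quadratic terms:
12.2 x + 372.0 y = -36398.56
-119.6 x + 370.2 y = -34838.65
Solving the 2×2 system: x ≈ -10.5, y ≈ -97.5 km.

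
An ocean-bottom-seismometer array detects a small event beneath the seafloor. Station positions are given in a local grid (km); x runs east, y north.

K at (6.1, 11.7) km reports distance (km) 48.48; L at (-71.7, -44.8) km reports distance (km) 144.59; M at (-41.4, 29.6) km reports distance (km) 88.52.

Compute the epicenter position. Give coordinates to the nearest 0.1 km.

(46.7, 38.2)

Circle about each station: (x − 6.1)² + (y − 11.7)² = 48.48²; (x + 71.7)² + (y + 44.8)² = 144.59²; (x + 41.4)² + (y − 29.6)² = 88.52².
Subtracting the K equation from the L and M equations removes the quadratic terms:
-155.6 x − 113.0 y = -11582.13
-95.0 x + 35.8 y = -3069.46
Solving the 2×2 system: x ≈ 46.7, y ≈ 38.2 km.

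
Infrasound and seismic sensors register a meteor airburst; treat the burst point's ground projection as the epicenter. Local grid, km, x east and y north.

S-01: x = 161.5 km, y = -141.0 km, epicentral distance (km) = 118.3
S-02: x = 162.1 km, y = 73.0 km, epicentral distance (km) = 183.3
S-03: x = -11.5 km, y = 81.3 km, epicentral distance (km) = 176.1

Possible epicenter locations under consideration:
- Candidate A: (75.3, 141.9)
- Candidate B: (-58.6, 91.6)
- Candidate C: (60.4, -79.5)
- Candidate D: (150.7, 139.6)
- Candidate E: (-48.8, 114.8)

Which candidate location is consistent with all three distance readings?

Candidate C

For each candidate, compare |candidate − station| to the reported distance:
Candidate A: residuals S-01 177.4, S-02 72.5, S-03 70.2 → max 177.4 km
Candidate B: residuals S-01 201.9, S-02 38.2, S-03 127.9 → max 201.9 km
Candidate C: residuals S-01 0.0, S-02 0.0, S-03 0.0 → max 0.0 km
Candidate D: residuals S-01 162.5, S-02 115.7, S-03 3.7 → max 162.5 km
Candidate E: residuals S-01 212.8, S-02 31.7, S-03 126.0 → max 212.8 km
Only Candidate C has all residuals ≈ 0.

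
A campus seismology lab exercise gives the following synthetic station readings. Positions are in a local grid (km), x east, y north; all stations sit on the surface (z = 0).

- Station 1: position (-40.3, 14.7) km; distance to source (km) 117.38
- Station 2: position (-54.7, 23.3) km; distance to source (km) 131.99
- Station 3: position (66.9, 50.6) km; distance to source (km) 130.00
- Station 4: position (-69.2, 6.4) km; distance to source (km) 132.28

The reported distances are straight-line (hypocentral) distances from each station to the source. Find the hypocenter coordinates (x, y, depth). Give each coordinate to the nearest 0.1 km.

Each station gives a sphere (x−x_i)² + (y−y_i)² + z² = d_i² (stations at z=0).
Subtracting the Station 1 sphere from Station 2 and Station 3: z² cancels, leaving linear equations in x and y:
-28.8 x + 17.2 y = -1948.50
214.4 x + 71.8 y = 2073.85
Solving: x ≈ 30.505, y ≈ -62.206 km (keep extra digits for the depth step; rounded: 30.5, -62.2).
Then from the Station 1 sphere: z² = 117.38² − (x + 40.3)² − (y − 14.7)² with x = 30.505, y = -62.206, so z ≈ 53.387 ≈ 53.4 km.

(30.5, -62.2, 53.4)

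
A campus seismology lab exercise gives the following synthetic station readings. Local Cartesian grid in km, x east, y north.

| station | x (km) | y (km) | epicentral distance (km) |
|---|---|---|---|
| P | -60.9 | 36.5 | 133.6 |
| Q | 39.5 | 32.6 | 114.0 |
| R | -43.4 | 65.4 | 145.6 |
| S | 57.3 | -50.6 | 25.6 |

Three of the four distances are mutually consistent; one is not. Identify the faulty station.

Q

Solve using three stations at a time. Using P, R, S (subtract circle equations pairwise → linear system) gives (x, y) ≈ (33.0, -58.6).
Distances from that point to each station vs reported:
  P: calculated 133.6 vs reported 133.6 → residual 0.0 km
  Q: calculated 91.4 vs reported 114.0 → residual 22.6 km
  R: calculated 145.6 vs reported 145.6 → residual 0.0 km
  S: calculated 25.6 vs reported 25.6 → residual 0.0 km
P, R, S are mutually consistent (residuals ≈ 0); Q is off by 22.6 km.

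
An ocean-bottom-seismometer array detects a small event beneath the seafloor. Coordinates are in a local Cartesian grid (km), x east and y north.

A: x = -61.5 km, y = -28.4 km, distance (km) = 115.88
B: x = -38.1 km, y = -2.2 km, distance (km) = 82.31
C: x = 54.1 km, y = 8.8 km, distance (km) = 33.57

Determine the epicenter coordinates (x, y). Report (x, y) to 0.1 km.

(34.7, 36.2)

Circle about each station: (x + 61.5)² + (y + 28.4)² = 115.88²; (x + 38.1)² + (y + 2.2)² = 82.31²; (x − 54.1)² + (y − 8.8)² = 33.57².
Subtracting pairs of circle equations eliminates x²+y² and gives linear equations (the radical axes):
46.8 x + 52.4 y = 3520.88
231.2 x + 74.4 y = 10716.67
Solving the 2×2 system: x ≈ 34.7, y ≈ 36.2 km.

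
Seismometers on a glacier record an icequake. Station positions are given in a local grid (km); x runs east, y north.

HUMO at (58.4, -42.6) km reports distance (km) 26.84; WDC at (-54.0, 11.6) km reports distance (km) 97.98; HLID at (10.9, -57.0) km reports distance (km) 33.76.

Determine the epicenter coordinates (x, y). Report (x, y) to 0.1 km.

33.7 km east, -32.1 km north

Circle about each station: (x − 58.4)² + (y + 42.6)² = 26.84²; (x + 54.0)² + (y − 11.6)² = 97.98²; (x − 10.9)² + (y + 57.0)² = 33.76².
Subtracting pairs of circle equations eliminates x²+y² and gives linear equations (the radical axes):
-224.8 x + 108.4 y = -11054.45
-95.0 x − 28.8 y = -2276.86
Solving the 2×2 system: x ≈ 33.7, y ≈ -32.1 km.
Check against HUMO (with the unrounded x, y): √((x − 58.4)²+(y + 42.6)²) = 26.84 ≈ 26.84 km. ✓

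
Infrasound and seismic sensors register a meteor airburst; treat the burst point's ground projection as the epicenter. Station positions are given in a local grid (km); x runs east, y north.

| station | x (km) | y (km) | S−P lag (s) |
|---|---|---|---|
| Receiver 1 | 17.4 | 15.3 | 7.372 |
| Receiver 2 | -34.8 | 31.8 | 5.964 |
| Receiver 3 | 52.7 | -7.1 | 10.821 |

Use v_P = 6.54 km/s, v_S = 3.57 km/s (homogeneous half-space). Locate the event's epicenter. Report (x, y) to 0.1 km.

-32.0 km east, -15.0 km north

Distance from S−P lag: d = Δt · v_P v_S / (v_P − v_S) = Δt · (6.54·3.57)/(6.54−3.57) ≈ 7.8612·Δt.
So d_Receiver 1 = 57.95, d_Receiver 2 = 46.88, d_Receiver 3 = 85.07 km.
Circle about each station: (x − 17.4)² + (y − 15.3)² = 57.95²; (x + 34.8)² + (y − 31.8)² = 46.88²; (x − 52.7)² + (y + 7.1)² = 85.07².
Subtracting pairs of circle equations eliminates x²+y² and gives linear equations (the radical axes):
-104.4 x + 33.0 y = 2845.90
70.6 x − 44.8 y = -1587.85
Solving the 2×2 system: x ≈ -32.0, y ≈ -15.0 km.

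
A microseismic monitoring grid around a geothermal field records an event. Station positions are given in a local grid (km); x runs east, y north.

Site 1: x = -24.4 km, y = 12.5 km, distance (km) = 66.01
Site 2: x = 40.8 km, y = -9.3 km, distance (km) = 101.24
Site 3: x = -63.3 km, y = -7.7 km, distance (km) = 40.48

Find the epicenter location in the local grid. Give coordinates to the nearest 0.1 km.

Circle about each station: (x + 24.4)² + (y − 12.5)² = 66.01²; (x − 40.8)² + (y + 9.3)² = 101.24²; (x + 63.3)² + (y + 7.7)² = 40.48².
Subtracting pairs of circle equations eliminates x²+y² and gives linear equations (the radical axes):
130.4 x − 43.6 y = -4892.70
-77.8 x − 40.4 y = 6033.26
Solving the 2×2 system: x ≈ -53.2, y ≈ -46.9 km.

(-53.2, -46.9)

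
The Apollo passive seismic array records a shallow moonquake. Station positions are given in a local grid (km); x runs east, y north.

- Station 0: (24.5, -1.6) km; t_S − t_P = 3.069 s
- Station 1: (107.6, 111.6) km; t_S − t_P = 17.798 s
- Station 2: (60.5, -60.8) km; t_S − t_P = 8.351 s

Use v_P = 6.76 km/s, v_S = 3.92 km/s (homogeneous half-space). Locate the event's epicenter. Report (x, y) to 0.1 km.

(-1.5, -13.6)

Distance from S−P lag: d = Δt · v_P v_S / (v_P − v_S) = Δt · (6.76·3.92)/(6.76−3.92) ≈ 9.3307·Δt.
So d_Station 0 = 28.64, d_Station 1 = 166.07, d_Station 2 = 77.92 km.
Circle about each station: (x − 24.5)² + (y + 1.6)² = 28.64²; (x − 107.6)² + (y − 111.6)² = 166.07²; (x − 60.5)² + (y + 60.8)² = 77.92².
Subtracting the Station 0 equation from the Station 1 and Station 2 equations removes the quadratic terms:
166.2 x + 226.4 y = -3329.49
72.0 x − 118.4 y = 1502.80
Solving the 2×2 system: x ≈ -1.5, y ≈ -13.6 km.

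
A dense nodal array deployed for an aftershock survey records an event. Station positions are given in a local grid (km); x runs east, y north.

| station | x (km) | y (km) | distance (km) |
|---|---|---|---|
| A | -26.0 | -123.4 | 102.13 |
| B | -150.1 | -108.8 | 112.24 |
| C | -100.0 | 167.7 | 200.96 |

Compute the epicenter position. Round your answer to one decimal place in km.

-69.3 km east, -30.9 km north

Circle about each station: (x + 26.0)² + (y + 123.4)² = 102.13²; (x + 150.1)² + (y + 108.8)² = 112.24²; (x + 100.0)² + (y − 167.7)² = 200.96².
Subtracting pairs of circle equations eliminates x²+y² and gives linear equations (the radical axes):
-248.2 x + 29.2 y = 16296.61
-148.0 x + 582.2 y = -7734.65
Solving the 2×2 system: x ≈ -69.3, y ≈ -30.9 km.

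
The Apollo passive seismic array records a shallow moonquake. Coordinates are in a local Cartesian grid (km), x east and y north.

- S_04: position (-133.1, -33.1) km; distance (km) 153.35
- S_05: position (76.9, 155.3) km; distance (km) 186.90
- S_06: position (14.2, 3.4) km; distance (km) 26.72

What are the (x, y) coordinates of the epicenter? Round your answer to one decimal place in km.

19.9 km east, -22.7 km north

Circle about each station: (x + 133.1)² + (y + 33.1)² = 153.35²; (x − 76.9)² + (y − 155.3)² = 186.90²; (x − 14.2)² + (y − 3.4)² = 26.72².
Subtracting pairs of circle equations eliminates x²+y² and gives linear equations (the radical axes):
420.0 x + 376.8 y = -194.91
294.6 x + 73.0 y = 4204.24
Solving the 2×2 system: x ≈ 19.9, y ≈ -22.7 km.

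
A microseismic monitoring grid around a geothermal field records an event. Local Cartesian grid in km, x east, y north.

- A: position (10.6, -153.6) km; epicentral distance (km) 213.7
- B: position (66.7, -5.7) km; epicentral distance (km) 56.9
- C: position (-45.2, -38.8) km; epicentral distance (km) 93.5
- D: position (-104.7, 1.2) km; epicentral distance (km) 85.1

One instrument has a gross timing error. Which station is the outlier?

Solve using three stations at a time. Using A, C, D (subtract circle equations pairwise → linear system) gives (x, y) ≈ (-38.4, 54.4).
Distances from that point to each station vs reported:
  A: calculated 213.7 vs reported 213.7 → residual 0.0 km
  B: calculated 121.0 vs reported 56.9 → residual 64.1 km
  C: calculated 93.4 vs reported 93.5 → residual 0.1 km
  D: calculated 85.0 vs reported 85.1 → residual 0.1 km
A, C, D are mutually consistent (residuals ≈ 0); B is off by 64.1 km.

B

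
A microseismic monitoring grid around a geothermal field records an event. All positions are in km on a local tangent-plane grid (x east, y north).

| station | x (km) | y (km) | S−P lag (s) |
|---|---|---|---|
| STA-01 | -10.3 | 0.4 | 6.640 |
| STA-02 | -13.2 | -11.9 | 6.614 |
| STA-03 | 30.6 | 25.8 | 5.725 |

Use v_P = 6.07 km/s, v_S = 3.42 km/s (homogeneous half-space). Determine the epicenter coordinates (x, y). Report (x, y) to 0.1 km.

Distance from S−P lag: d = Δt · v_P v_S / (v_P − v_S) = Δt · (6.07·3.42)/(6.07−3.42) ≈ 7.8337·Δt.
So d_STA-01 = 52.02, d_STA-02 = 51.81, d_STA-03 = 44.85 km.
Circle about each station: (x + 10.3)² + (y − 0.4)² = 52.02²; (x + 13.2)² + (y + 11.9)² = 51.81²; (x − 30.6)² + (y − 25.8)² = 44.85².
Subtracting the STA-01 equation from the STA-02 and STA-03 equations removes the quadratic terms:
-5.8 x − 24.6 y = 231.40
81.8 x + 50.8 y = 2190.31
Solving the 2×2 system: x ≈ 38.2, y ≈ -18.4 km.

(38.2, -18.4)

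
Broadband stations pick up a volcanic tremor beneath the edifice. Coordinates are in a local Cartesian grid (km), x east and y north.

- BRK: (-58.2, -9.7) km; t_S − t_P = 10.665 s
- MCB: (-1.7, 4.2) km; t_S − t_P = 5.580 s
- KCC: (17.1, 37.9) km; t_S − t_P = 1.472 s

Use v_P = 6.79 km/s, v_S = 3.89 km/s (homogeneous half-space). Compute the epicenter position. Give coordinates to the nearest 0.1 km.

Distance from S−P lag: d = Δt · v_P v_S / (v_P − v_S) = Δt · (6.79·3.89)/(6.79−3.89) ≈ 9.1080·Δt.
So d_BRK = 97.14, d_MCB = 50.82, d_KCC = 13.41 km.
Circle about each station: (x + 58.2)² + (y + 9.7)² = 97.14²; (x + 1.7)² + (y − 4.2)² = 50.82²; (x − 17.1)² + (y − 37.9)² = 13.41².
Subtracting pairs of circle equations eliminates x²+y² and gives linear equations (the radical axes):
113.0 x + 27.8 y = 3392.71
150.6 x + 95.2 y = 7503.84
Solving the 2×2 system: x ≈ 17.4, y ≈ 51.3 km.
Check against BRK (with the unrounded x, y): √((x + 58.2)²+(y + 9.7)²) = 97.14 ≈ 97.14 km. ✓

x ≈ 17.4 km, y ≈ 51.3 km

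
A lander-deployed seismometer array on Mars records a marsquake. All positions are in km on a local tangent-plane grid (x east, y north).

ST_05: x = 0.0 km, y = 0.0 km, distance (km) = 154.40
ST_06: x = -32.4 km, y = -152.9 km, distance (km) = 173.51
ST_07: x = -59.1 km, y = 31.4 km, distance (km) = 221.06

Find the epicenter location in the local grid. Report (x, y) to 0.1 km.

x ≈ 127.9 km, y ≈ -86.5 km

Circle about each station: x² + y² = 154.40²; (x + 32.4)² + (y + 152.9)² = 173.51²; (x + 59.1)² + (y − 31.4)² = 221.06².
Subtracting the ST_05 equation from the ST_06 and ST_07 equations removes the quadratic terms:
-64.8 x − 305.8 y = 18161.81
-118.2 x + 62.8 y = -20549.39
Solving the 2×2 system: x ≈ 127.9, y ≈ -86.5 km.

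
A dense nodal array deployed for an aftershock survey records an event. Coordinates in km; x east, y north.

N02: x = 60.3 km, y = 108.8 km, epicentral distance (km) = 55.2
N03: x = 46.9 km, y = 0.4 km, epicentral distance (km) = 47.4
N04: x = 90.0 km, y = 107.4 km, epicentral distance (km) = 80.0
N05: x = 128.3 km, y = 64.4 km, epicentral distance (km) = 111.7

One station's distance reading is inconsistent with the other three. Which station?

N03

Solve using three stations at a time. Using N02, N04, N05 (subtract circle equations pairwise → linear system) gives (x, y) ≈ (17.1, 74.6).
Distances from that point to each station vs reported:
  N02: calculated 55.1 vs reported 55.2 → residual 0.1 km
  N03: calculated 79.9 vs reported 47.4 → residual 32.5 km
  N04: calculated 79.9 vs reported 80.0 → residual 0.1 km
  N05: calculated 111.6 vs reported 111.7 → residual 0.1 km
N02, N04, N05 are mutually consistent (residuals ≈ 0); N03 is off by 32.5 km.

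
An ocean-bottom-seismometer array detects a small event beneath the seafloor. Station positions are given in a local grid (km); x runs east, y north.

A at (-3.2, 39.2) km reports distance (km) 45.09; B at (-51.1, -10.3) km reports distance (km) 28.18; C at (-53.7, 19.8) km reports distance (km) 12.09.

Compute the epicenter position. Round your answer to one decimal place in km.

x ≈ -42.1 km, y ≈ 16.4 km

Circle about each station: (x + 3.2)² + (y − 39.2)² = 45.09²; (x + 51.1)² + (y + 10.3)² = 28.18²; (x + 53.7)² + (y − 19.8)² = 12.09².
Subtracting the A equation from the B and C equations removes the quadratic terms:
-95.8 x − 99.0 y = 2409.42
-101.0 x − 38.8 y = 3615.79
Solving the 2×2 system: x ≈ -42.1, y ≈ 16.4 km.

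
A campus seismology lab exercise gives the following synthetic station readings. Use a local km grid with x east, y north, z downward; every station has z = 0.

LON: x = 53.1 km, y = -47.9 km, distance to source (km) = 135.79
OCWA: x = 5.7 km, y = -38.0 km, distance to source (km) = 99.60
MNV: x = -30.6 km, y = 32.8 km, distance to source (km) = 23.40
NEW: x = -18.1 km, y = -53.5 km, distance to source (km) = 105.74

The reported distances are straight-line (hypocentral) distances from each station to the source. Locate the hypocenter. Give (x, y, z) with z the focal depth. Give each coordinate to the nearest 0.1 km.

(-41.3, 48.8, 13.3)

Each station gives a sphere (x−x_i)² + (y−y_i)² + z² = d_i² (stations at z=0).
Subtracting the LON sphere from OCWA and MNV: z² cancels, leaving linear equations in x and y:
-94.8 x + 19.8 y = 4881.23
-167.4 x + 161.4 y = 14789.54
Solving: x ≈ -41.297, y ≈ 48.800 km (keep extra digits for the depth step; rounded: -41.3, 48.8).
Then from the LON sphere: z² = 135.79² − (x − 53.1)² − (y + 47.9)² with x = -41.297, y = 48.800, so z ≈ 13.313 ≈ 13.3 km.
Check against NEW (with the unrounded solution): distance 105.74 ≈ 105.74 km. ✓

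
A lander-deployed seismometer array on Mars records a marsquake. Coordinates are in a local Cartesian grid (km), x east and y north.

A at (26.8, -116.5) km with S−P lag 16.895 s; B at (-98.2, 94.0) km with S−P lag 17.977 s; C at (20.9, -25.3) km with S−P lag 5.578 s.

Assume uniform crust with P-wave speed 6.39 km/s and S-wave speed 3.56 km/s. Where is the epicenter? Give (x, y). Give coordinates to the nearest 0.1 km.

x ≈ 25.5 km, y ≈ 19.3 km

Distance from S−P lag: d = Δt · v_P v_S / (v_P − v_S) = Δt · (6.39·3.56)/(6.39−3.56) ≈ 8.0383·Δt.
So d_A = 135.81, d_B = 144.50, d_C = 44.84 km.
Circle about each station: (x − 26.8)² + (y + 116.5)² = 135.81²; (x + 98.2)² + (y − 94.0)² = 144.50²; (x − 20.9)² + (y + 25.3)² = 44.84².
Subtracting the A equation from the B and C equations removes the quadratic terms:
-250.0 x + 421.0 y = 1752.86
-11.8 x + 182.4 y = 3220.14
Solving the 2×2 system: x ≈ 25.5, y ≈ 19.3 km.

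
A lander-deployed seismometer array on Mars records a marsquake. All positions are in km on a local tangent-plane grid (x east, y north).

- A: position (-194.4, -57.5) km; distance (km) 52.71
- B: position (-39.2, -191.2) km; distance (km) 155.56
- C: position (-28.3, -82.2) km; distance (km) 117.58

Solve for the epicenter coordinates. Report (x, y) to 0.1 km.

Circle about each station: (x + 194.4)² + (y + 57.5)² = 52.71²; (x + 39.2)² + (y + 191.2)² = 155.56²; (x + 28.3)² + (y + 82.2)² = 117.58².
Subtracting the A equation from the B and C equations removes the quadratic terms:
310.4 x − 267.4 y = -24424.10
332.2 x − 49.4 y = -44586.59
Solving the 2×2 system: x ≈ -145.8, y ≈ -77.9 km.
Check against A (with the unrounded x, y): √((x + 194.4)²+(y + 57.5)²) = 52.71 ≈ 52.71 km. ✓

(-145.8, -77.9)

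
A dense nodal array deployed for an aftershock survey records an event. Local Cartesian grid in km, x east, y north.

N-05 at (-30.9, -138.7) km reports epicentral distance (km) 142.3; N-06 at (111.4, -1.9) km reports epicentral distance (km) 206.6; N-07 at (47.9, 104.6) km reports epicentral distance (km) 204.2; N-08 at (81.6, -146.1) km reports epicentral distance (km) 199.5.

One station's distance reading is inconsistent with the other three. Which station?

Solve using three stations at a time. Using N-06, N-07, N-08 (subtract circle equations pairwise → linear system) gives (x, y) ≈ (-90.4, -45.4).
Distances from that point to each station vs reported:
  N-05: calculated 110.6 vs reported 142.3 → residual 31.7 km
  N-06: calculated 206.4 vs reported 206.6 → residual 0.2 km
  N-07: calculated 204.0 vs reported 204.2 → residual 0.2 km
  N-08: calculated 199.3 vs reported 199.5 → residual 0.2 km
N-06, N-07, N-08 are mutually consistent (residuals ≈ 0); N-05 is off by 31.7 km.

N-05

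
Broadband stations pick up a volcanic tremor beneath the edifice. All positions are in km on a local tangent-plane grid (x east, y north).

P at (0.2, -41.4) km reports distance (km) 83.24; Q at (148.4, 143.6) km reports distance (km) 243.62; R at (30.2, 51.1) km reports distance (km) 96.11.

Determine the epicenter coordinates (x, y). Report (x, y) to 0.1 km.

-59.5 km east, 16.6 km north

Circle about each station: (x − 0.2)² + (y + 41.4)² = 83.24²; (x − 148.4)² + (y − 143.6)² = 243.62²; (x − 30.2)² + (y − 51.1)² = 96.11².
Subtracting the P equation from the Q and R equations removes the quadratic terms:
296.4 x + 370.0 y = -11492.29
60.0 x + 185.0 y = -498.98
Solving the 2×2 system: x ≈ -59.5, y ≈ 16.6 km.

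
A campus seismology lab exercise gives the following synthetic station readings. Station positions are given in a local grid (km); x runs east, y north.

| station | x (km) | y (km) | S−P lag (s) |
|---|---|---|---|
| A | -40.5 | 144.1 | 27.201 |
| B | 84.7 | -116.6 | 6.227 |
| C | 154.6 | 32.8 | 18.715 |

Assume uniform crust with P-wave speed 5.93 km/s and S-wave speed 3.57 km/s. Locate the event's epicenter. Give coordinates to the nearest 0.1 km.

37.2 km east, -87.2 km north

Distance from S−P lag: d = Δt · v_P v_S / (v_P − v_S) = Δt · (5.93·3.57)/(5.93−3.57) ≈ 8.9704·Δt.
So d_A = 244.00, d_B = 55.86, d_C = 167.88 km.
Circle about each station: (x + 40.5)² + (y − 144.1)² = 244.00²; (x − 84.7)² + (y + 116.6)² = 55.86²; (x − 154.6)² + (y − 32.8)² = 167.88².
Subtracting pairs of circle equations eliminates x²+y² and gives linear equations (the radical axes):
250.4 x − 521.4 y = 54780.25
390.2 x − 222.6 y = 33924.25
Solving the 2×2 system: x ≈ 37.2, y ≈ -87.2 km.
Check against A (with the unrounded x, y): √((x + 40.5)²+(y − 144.1)²) = 244.00 ≈ 244.00 km. ✓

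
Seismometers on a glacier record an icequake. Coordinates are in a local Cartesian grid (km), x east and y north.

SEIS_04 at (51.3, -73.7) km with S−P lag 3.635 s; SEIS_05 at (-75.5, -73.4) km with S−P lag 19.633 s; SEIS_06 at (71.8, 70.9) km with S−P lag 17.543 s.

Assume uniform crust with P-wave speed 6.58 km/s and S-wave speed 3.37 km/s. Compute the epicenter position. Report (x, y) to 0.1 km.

Distance from S−P lag: d = Δt · v_P v_S / (v_P − v_S) = Δt · (6.58·3.37)/(6.58−3.37) ≈ 6.9080·Δt.
So d_SEIS_04 = 25.11, d_SEIS_05 = 135.62, d_SEIS_06 = 121.19 km.
Circle about each station: (x − 51.3)² + (y + 73.7)² = 25.11²; (x + 75.5)² + (y + 73.4)² = 135.62²; (x − 71.8)² + (y − 70.9)² = 121.19².
Subtracting the SEIS_04 equation from the SEIS_05 and SEIS_06 equations removes the quadratic terms:
-253.6 x + 0.6 y = -14737.84
41.0 x + 289.2 y = -11937.83
Solving the 2×2 system: x ≈ 58.0, y ≈ -49.5 km.

58.0 km east, -49.5 km north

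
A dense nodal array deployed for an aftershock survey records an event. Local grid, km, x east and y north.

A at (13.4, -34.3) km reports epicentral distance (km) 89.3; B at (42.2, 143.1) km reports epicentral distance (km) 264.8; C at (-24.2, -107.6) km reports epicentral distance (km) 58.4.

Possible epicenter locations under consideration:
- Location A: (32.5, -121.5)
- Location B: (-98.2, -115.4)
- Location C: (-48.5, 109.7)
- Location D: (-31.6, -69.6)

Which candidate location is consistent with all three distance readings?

Location A

For each candidate, compare |candidate − station| to the reported distance:
Location A: residuals A 0.0, B 0.0, C 0.0 → max 0.0 km
Location B: residuals A 48.7, B 29.4, C 16.0 → max 48.7 km
Location C: residuals A 67.4, B 168.1, C 160.3 → max 168.1 km
Location D: residuals A 32.1, B 39.7, C 19.7 → max 39.7 km
Only Location A has all residuals ≈ 0.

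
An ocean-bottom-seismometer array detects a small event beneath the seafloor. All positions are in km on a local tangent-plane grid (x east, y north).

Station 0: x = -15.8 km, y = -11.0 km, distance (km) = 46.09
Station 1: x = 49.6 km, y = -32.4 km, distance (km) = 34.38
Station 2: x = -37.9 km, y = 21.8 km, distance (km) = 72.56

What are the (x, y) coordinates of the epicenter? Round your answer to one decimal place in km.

(29.8, -4.3)

Circle about each station: (x + 15.8)² + (y + 11.0)² = 46.09²; (x − 49.6)² + (y + 32.4)² = 34.38²; (x + 37.9)² + (y − 21.8)² = 72.56².
Subtracting pairs of circle equations eliminates x²+y² and gives linear equations (the radical axes):
130.8 x − 42.8 y = 4081.58
-44.2 x + 65.6 y = -1599.66
Solving the 2×2 system: x ≈ 29.8, y ≈ -4.3 km.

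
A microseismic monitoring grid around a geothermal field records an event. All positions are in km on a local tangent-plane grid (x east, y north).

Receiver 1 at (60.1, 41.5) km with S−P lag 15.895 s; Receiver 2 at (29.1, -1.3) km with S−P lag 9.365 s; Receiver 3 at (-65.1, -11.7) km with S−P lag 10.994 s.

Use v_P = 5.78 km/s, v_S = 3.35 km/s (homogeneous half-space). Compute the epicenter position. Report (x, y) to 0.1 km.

Distance from S−P lag: d = Δt · v_P v_S / (v_P − v_S) = Δt · (5.78·3.35)/(5.78−3.35) ≈ 7.9683·Δt.
So d_Receiver 1 = 126.66, d_Receiver 2 = 74.62, d_Receiver 3 = 87.60 km.
Circle about each station: (x − 60.1)² + (y − 41.5)² = 126.66²; (x − 29.1)² + (y + 1.3)² = 74.62²; (x + 65.1)² + (y + 11.7)² = 87.60².
Subtracting the Receiver 1 equation from the Receiver 2 and Receiver 3 equations removes the quadratic terms:
-62.0 x − 85.6 y = 5988.85
-250.4 x − 106.4 y = 7409.64
Solving the 2×2 system: x ≈ 0.2, y ≈ -70.1 km.

0.2 km east, -70.1 km north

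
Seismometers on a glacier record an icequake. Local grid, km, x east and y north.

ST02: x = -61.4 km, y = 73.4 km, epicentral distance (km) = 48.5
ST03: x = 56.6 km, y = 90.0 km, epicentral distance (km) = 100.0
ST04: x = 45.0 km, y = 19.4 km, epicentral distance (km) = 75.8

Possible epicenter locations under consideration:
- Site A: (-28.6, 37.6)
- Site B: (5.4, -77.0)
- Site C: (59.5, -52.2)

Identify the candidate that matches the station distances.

Site A

For each candidate, compare |candidate − station| to the reported distance:
Site A: residuals ST02 0.1, ST03 0.0, ST04 0.0 → max 0.1 km
Site B: residuals ST02 116.1, ST03 74.7, ST04 28.4 → max 116.1 km
Site C: residuals ST02 125.8, ST03 42.2, ST04 2.7 → max 125.8 km
Only Site A has all residuals ≈ 0.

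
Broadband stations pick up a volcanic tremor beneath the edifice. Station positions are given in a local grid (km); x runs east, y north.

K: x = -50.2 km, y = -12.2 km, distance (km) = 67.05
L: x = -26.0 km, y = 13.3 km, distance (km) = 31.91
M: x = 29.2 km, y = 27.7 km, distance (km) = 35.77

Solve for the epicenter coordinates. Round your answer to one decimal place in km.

Circle about each station: (x + 50.2)² + (y + 12.2)² = 67.05²; (x + 26.0)² + (y − 13.3)² = 31.91²; (x − 29.2)² + (y − 27.7)² = 35.77².
Subtracting the K equation from the L and M equations removes the quadratic terms:
48.4 x + 51.0 y = 1661.46
158.8 x + 79.8 y = 2167.26
Solving the 2×2 system: x ≈ -5.2, y ≈ 37.5 km.

x ≈ -5.2 km, y ≈ 37.5 km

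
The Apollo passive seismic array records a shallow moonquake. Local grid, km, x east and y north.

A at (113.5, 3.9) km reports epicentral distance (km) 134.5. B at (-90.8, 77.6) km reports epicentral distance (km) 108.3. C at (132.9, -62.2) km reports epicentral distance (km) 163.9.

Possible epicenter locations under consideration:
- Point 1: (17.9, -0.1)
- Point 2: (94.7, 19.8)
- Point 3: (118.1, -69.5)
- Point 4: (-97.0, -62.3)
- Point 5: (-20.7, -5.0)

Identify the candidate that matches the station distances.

For each candidate, compare |candidate − station| to the reported distance:
Point 1: residuals A 38.8, B 25.3, C 33.2 → max 38.8 km
Point 2: residuals A 109.9, B 86.0, C 73.4 → max 109.9 km
Point 3: residuals A 61.0, B 147.2, C 147.4 → max 147.4 km
Point 4: residuals A 86.2, B 31.7, C 66.0 → max 86.2 km
Point 5: residuals A 0.0, B 0.0, C 0.0 → max 0.0 km
Only Point 5 has all residuals ≈ 0.

Point 5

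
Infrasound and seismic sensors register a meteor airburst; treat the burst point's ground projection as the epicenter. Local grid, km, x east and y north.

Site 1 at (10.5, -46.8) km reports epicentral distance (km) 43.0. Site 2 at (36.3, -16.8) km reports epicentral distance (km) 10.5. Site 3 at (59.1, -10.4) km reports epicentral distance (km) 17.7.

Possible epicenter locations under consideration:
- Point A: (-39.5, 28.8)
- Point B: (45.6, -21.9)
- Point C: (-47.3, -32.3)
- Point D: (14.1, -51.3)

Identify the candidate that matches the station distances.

Point B

For each candidate, compare |candidate − station| to the reported distance:
Point A: residuals Site 1 47.6, Site 2 78.0, Site 3 88.4 → max 88.4 km
Point B: residuals Site 1 0.0, Site 2 0.1, Site 3 0.0 → max 0.1 km
Point C: residuals Site 1 16.6, Site 2 74.5, Site 3 90.9 → max 90.9 km
Point D: residuals Site 1 37.2, Site 2 30.5, Site 3 43.1 → max 43.1 km
Only Point B has all residuals ≈ 0.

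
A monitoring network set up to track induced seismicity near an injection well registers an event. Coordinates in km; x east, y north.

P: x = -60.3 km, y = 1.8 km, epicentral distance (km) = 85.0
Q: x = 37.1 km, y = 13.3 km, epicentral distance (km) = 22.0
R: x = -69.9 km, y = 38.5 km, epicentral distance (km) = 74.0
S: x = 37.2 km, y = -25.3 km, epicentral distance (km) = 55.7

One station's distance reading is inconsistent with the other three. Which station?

R

Solve using three stations at a time. Using P, Q, S (subtract circle equations pairwise → linear system) gives (x, y) ≈ (20.6, 27.9).
Distances from that point to each station vs reported:
  P: calculated 85.0 vs reported 85.0 → residual 0.0 km
  Q: calculated 22.0 vs reported 22.0 → residual 0.0 km
  R: calculated 91.1 vs reported 74.0 → residual 17.1 km
  S: calculated 55.7 vs reported 55.7 → residual 0.0 km
P, Q, S are mutually consistent (residuals ≈ 0); R is off by 17.1 km.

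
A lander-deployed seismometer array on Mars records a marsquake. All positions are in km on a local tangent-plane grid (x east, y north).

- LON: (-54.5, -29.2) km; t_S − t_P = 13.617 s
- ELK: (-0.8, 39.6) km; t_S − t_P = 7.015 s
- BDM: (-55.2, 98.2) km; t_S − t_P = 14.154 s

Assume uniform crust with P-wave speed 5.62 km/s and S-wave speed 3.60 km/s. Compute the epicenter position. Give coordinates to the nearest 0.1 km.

Distance from S−P lag: d = Δt · v_P v_S / (v_P − v_S) = Δt · (5.62·3.60)/(5.62−3.60) ≈ 10.0158·Δt.
So d_LON = 136.39, d_ELK = 70.26, d_BDM = 141.76 km.
Circle about each station: (x + 54.5)² + (y + 29.2)² = 136.39²; (x + 0.8)² + (y − 39.6)² = 70.26²; (x + 55.2)² + (y − 98.2)² = 141.76².
Subtracting the LON equation from the ELK and BDM equations removes the quadratic terms:
107.4 x + 137.6 y = 11411.67
-1.4 x + 254.8 y = 7373.72
Solving the 2×2 system: x ≈ 68.7, y ≈ 29.3 km.
Check against LON (with the unrounded x, y): √((x + 54.5)²+(y + 29.2)²) = 136.39 ≈ 136.39 km. ✓

(68.7, 29.3)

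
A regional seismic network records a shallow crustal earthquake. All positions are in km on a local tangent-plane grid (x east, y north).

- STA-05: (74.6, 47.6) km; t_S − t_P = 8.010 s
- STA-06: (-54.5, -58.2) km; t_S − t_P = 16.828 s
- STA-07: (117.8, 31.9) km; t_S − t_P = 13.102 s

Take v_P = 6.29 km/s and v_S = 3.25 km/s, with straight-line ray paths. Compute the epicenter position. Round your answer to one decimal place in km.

Distance from S−P lag: d = Δt · v_P v_S / (v_P − v_S) = Δt · (6.29·3.25)/(6.29−3.25) ≈ 6.7245·Δt.
So d_STA-05 = 53.86, d_STA-06 = 113.16, d_STA-07 = 88.10 km.
Circle about each station: (x − 74.6)² + (y − 47.6)² = 53.86²; (x + 54.5)² + (y + 58.2)² = 113.16²; (x − 117.8)² + (y − 31.9)² = 88.10².
Subtracting the STA-05 equation from the STA-06 and STA-07 equations removes the quadratic terms:
-258.2 x − 211.6 y = -11377.72
86.4 x − 31.4 y = 2202.82
Solving the 2×2 system: x ≈ 31.2, y ≈ 15.7 km.

(31.2, 15.7)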